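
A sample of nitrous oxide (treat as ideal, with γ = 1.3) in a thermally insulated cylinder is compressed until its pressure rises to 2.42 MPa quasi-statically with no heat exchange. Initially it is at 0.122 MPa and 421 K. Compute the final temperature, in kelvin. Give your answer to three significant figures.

Adiabatic: T₂/T₁ = (P₂/P₁)^((γ−1)/γ).
T₂ = 421 × (2.42/0.122)^(0.231) = 838.9 K.

T₂ ≈ 839 K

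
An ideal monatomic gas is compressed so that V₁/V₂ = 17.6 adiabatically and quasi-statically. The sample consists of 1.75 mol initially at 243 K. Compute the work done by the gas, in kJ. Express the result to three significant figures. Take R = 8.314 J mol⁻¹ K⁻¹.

W ≈ -30.6 kJ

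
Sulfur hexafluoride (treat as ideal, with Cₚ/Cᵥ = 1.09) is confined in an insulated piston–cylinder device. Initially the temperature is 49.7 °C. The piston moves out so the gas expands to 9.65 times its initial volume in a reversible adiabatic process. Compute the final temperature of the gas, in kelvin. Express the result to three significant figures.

For a reversible adiabat TV^(γ−1) is constant, so T₂ = T₁ (V₁/V₂)^(γ−1).
T₁ = 49.7 °C = 322.8 K.
T₂ = 322.8 × (1/9.65)^(0.09) = 263.3 K.

T₂ ≈ 263 K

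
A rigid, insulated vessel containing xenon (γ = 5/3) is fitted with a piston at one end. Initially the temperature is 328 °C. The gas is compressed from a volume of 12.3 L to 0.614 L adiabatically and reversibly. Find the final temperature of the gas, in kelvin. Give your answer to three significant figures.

Adiabatic: T₁V₁^(γ−1) = T₂V₂^(γ−1) ⇒ T₂ = T₁ (V₁/V₂)^(γ−1).
T₁ = 328 °C = 601.1 K.
T₂ = 601.1 × (12.3/0.614)^(2/3) = 4434 K.

T₂ ≈ 4430 K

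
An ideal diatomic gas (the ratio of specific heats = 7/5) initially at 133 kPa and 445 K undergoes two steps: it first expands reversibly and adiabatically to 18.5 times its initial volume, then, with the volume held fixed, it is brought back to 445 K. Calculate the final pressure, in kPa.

Adiabatic step (PV^γ = const): P₂ = 133×(1/18.5)^(7/5) = 2.238 kPa; T₂ = 445×(1/18.5)^(2/5) = 138.5 K.
Isochoric: P₃ = P₂(T₃/T₂) = 2.238 × (445/138.5) = 7.189 kPa.

P₃ ≈ 7.19 kPa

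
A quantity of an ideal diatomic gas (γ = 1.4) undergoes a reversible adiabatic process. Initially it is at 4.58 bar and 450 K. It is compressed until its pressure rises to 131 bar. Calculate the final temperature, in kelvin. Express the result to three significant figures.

T₂ ≈ 1170 K

Along an adiabat T P^((1−γ)/γ) is constant, so T₂ = T₁ (P₂/P₁)^((γ−1)/γ).
T₂ = 450 × (131/4.58)^(0.286) = 1173 K.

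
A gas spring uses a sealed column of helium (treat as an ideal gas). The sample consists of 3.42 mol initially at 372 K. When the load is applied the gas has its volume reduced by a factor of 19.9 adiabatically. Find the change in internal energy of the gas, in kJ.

Adiabatic: T₁V₁^(γ−1) = T₂V₂^(γ−1) ⇒ T₂ = T₁ (V₁/V₂)^(γ−1).
γ = 5/3 for a monatomic ideal gas, so γ−1 = 2/3.
T₂ = 372 × 19.9^(2/3) = 2732 K.
Q = 0, so ΔU = W_on_gas = nCᵥΔT with Cᵥ = R/(γ−1) = 12.47 J/(mol·K).
ΔU = 3.42 × 12.47 × (2732 − 372) = 100600 J.

ΔU ≈ 101 kJ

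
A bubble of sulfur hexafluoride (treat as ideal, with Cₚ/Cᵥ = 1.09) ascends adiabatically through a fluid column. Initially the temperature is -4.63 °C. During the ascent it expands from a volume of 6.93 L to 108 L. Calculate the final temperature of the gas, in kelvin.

Adiabatic: T₁V₁^(γ−1) = T₂V₂^(γ−1) ⇒ T₂ = T₁ (V₁/V₂)^(γ−1).
T₁ = -4.63 °C = 268.5 K.
T₂ = 268.5 × (6.93/108)^(0.09) = 209.7 K.

T₂ ≈ 210 K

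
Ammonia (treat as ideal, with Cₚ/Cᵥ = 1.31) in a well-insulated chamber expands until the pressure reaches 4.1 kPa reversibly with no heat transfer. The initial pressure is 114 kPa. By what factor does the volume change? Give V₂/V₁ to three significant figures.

V₂/V₁ ≈ 12.7

From PV^γ = const, V₂/V₁ = (P₁/P₂)^(1/γ).
V₂/V₁ = (114/4.1)^(0.763) = 12.66.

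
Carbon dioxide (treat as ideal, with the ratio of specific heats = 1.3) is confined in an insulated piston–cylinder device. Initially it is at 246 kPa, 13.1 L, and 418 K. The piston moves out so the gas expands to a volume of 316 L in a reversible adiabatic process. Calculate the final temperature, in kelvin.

For a reversible adiabat TV^(γ−1) is constant, so T₂ = T₁ (V₁/V₂)^(γ−1).
T₂ = 418 × (13.1/316)^(0.3) = 160.9 K.

T₂ ≈ 161 K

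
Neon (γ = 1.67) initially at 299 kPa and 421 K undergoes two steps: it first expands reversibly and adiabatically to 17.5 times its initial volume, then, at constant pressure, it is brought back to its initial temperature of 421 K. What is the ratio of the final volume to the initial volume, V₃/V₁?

Adiabatic step: V₂/V₁ = 17.5; T₂ = T₁·(1/17.5)^(0.67) = 61.87 K.
Isobaric step: V₃/V₂ = T₃/T₂ = 421/61.87.
V₃/V₁ = (V₂/V₁)(V₃/V₂) = 17.5 × (421/61.87) = 119.1.

V₃/V₁ ≈ 119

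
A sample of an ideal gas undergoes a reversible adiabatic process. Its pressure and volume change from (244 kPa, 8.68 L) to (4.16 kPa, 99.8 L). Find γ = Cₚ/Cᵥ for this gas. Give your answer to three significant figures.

γ ≈ 1.67

PV^γ = const ⇒ γ = ln(P₂/P₁) / ln(V₁/V₂).
γ = ln(4.16/244) / ln(8.68/99.8) = 1.667.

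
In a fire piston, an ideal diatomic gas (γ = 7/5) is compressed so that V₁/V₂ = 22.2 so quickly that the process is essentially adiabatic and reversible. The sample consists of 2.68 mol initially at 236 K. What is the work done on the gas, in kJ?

W ≈ 32.3 kJ

Adiabatic: T₁V₁^(γ−1) = T₂V₂^(γ−1) ⇒ T₂ = T₁ (V₁/V₂)^(γ−1).
T₂ = 236 × 22.2^(2/5) = 815.6 K.
Q = 0, so ΔU = W_on_gas = nCᵥΔT with Cᵥ = R/(γ−1) = 20.79 J/(mol·K).
ΔU = 2.68 × 20.79 × (815.6 − 236) = 32280 J.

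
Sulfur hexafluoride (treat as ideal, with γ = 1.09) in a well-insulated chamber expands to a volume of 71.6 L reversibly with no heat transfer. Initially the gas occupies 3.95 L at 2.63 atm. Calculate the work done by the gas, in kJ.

P₂ = P₁(V₁/V₂)^γ = 2.63×(3.95/71.6)^(1.09) = 0.1118 atm.
For a reversible adiabat, W_by_gas = (P₁V₁ − P₂V₂)/(γ−1).
W_by = (266500×0.00395 − 11330×0.0716) / (0.09) = 2685 J.

W ≈ 2.68 kJ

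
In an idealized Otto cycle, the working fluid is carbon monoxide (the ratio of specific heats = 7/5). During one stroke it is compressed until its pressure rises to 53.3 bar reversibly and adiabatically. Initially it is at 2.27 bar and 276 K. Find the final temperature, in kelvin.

T₂ ≈ 680 K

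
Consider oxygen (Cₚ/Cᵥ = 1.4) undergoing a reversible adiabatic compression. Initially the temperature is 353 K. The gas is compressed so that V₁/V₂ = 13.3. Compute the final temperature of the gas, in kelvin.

For a reversible adiabat TV^(γ−1) is constant, so T₂ = T₁ (V₁/V₂)^(γ−1).
T₂ = 353 × 13.3^(0.4) = 993.8 K.

T₂ ≈ 994 K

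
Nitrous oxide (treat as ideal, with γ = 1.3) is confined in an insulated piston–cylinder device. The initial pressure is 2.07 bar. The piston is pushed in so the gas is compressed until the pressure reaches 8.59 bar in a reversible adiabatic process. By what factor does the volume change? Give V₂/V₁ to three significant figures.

From PV^γ = const, V₂/V₁ = (P₁/P₂)^(1/γ).
V₂/V₁ = (2.07/8.59)^(0.769) = 0.3347.

V₂/V₁ ≈ 0.335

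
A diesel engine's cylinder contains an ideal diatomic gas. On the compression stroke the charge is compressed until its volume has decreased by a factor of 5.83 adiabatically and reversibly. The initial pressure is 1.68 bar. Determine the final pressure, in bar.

P₂ ≈ 19.8 bar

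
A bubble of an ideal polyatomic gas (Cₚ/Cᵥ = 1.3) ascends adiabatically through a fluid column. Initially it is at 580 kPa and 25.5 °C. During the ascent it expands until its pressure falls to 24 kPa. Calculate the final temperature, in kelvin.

T₂ ≈ 143 K

Adiabatic: T₂/T₁ = (P₂/P₁)^((γ−1)/γ).
T₁ = 25.5 °C = 298.6 K.
T₂ = 298.6 × (24/580)^(0.231) = 143.2 K.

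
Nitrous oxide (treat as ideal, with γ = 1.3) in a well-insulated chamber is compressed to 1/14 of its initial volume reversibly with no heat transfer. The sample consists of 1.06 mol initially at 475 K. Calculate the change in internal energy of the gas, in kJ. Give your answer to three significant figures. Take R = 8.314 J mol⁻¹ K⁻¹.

ΔU ≈ 16.8 kJ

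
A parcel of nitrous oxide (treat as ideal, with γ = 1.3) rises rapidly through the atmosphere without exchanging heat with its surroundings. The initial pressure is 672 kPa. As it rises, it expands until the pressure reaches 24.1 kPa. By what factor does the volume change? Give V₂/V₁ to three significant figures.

From PV^γ = const, V₂/V₁ = (P₁/P₂)^(1/γ).
V₂/V₁ = (672/24.1)^(0.769) = 12.94.

V₂/V₁ ≈ 12.9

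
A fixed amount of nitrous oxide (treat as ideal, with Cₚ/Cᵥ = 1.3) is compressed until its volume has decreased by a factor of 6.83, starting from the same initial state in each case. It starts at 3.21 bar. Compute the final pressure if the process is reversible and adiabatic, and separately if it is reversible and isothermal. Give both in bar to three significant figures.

adiabatic: 39.0 bar; isothermal: 21.9 bar

Isothermal: P₂ = P₁(V₁/V₂) = 3.21×6.83 = 21.92 bar.
Adiabatic: P₂ = P₁(V₁/V₂)^γ = 3.21×6.83^(1.3) = 39.02 bar.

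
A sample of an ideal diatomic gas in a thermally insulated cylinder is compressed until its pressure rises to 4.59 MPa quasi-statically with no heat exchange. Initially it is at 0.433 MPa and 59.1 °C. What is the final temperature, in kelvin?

Adiabatic: T₂/T₁ = (P₂/P₁)^((γ−1)/γ).
For a diatomic ideal gas γ = 7/5, so (γ−1)/γ = 2/7.
T₁ = 59.1 °C = 332.2 K.
T₂ = 332.2 × (4.59/0.433)^(2/7) = 652.3 K.

T₂ ≈ 652 K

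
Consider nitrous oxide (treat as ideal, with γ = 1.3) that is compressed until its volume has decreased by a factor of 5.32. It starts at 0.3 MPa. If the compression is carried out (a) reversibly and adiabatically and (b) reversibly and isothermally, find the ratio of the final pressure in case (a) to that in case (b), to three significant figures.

P_adiabatic / P_isothermal ≈ 1.65

Isothermal: P_b = P₁(V₁/V₂) = 0.3×5.32.
Adiabatic: P_a = P₁(V₁/V₂)^γ = 0.3×5.32^(1.3).
P_a/P_b = (V₁/V₂)^(γ−1) = 5.32^(0.3) = 1.651.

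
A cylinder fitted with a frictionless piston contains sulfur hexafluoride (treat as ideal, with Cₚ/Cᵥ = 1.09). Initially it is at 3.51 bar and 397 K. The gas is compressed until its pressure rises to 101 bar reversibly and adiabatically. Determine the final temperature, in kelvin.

Along an adiabat T P^((1−γ)/γ) is constant, so T₂ = T₁ (P₂/P₁)^((γ−1)/γ).
T₂ = 397 × (101/3.51)^(0.0826) = 523.9 K.

T₂ ≈ 524 K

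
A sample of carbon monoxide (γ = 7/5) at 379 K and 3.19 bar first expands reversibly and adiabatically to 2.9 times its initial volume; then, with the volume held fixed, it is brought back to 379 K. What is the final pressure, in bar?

P₃ ≈ 1.10 bar

Adiabatic step (PV^γ = const): P₂ = 3.19×(1/2.9)^(7/5) = 0.7185 bar; T₂ = 379×(1/2.9)^(2/5) = 247.6 K.
Isochoric: P₃ = P₂(T₃/T₂) = 0.7185 × (379/247.6) = 1.1 bar.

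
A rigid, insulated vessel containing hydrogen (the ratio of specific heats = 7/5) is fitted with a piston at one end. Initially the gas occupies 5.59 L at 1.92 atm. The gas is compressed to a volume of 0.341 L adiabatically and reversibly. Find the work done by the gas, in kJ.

W ≈ -5.60 kJ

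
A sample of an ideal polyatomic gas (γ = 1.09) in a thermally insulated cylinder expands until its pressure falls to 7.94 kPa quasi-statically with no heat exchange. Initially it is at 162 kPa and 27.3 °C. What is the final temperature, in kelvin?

T₂ ≈ 234 K

Adiabatic: T₂/T₁ = (P₂/P₁)^((γ−1)/γ).
T₁ = 27.3 °C = 300.4 K.
T₂ = 300.4 × (7.94/162)^(0.0826) = 234.2 K.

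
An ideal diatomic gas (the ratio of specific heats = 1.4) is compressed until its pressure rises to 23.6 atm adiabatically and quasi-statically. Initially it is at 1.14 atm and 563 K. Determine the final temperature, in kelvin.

T₂ ≈ 1340 K

Adiabatic: T₂/T₁ = (P₂/P₁)^((γ−1)/γ).
T₂ = 563 × (23.6/1.14)^(0.286) = 1338 K.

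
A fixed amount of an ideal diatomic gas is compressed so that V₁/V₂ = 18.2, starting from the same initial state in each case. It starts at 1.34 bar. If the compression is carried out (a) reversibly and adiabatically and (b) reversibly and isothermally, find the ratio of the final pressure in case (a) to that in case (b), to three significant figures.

P_adiabatic / P_isothermal ≈ 3.19

For a diatomic ideal gas γ = 7/5.
Isothermal: P_b = P₁(V₁/V₂) = 1.34×18.2.
Adiabatic: P_a = P₁(V₁/V₂)^γ = 1.34×18.2^(7/5).
P_a/P_b = (V₁/V₂)^(γ−1) = 18.2^(2/5) = 3.192.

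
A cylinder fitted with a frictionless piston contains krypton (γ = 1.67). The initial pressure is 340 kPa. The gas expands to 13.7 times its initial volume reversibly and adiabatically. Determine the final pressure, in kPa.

P₂ ≈ 4.30 kPa

Since PV^γ is constant along a reversible adiabat, P₂ = P₁ (V₁/V₂)^γ.
P₂ = 340 × (1/13.7)^(1.67) = 4.297 kPa.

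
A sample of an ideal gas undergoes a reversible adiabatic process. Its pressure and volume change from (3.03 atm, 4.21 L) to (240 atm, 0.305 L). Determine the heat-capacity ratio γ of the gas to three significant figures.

PV^γ = const ⇒ γ = ln(P₂/P₁) / ln(V₁/V₂).
γ = ln(240/3.03) / ln(4.21/0.305) = 1.666.

γ ≈ 1.67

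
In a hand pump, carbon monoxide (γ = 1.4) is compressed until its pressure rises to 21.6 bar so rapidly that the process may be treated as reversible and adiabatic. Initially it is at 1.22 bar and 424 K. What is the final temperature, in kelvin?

Adiabatic: T₂/T₁ = (P₂/P₁)^((γ−1)/γ).
T₂ = 424 × (21.6/1.22)^(0.286) = 963.7 K.

T₂ ≈ 964 K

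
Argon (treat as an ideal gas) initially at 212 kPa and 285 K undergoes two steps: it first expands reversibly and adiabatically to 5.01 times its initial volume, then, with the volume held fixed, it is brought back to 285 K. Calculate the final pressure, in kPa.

For a monatomic ideal gas γ = 5/3.
Adiabatic step (PV^γ = const): P₂ = 212×(1/5.01)^(5/3) = 14.45 kPa; T₂ = 285×(1/5.01)^(2/3) = 97.34 K.
Isochoric: P₃ = P₂(T₃/T₂) = 14.45 × (285/97.34) = 42.32 kPa.

P₃ ≈ 42.3 kPa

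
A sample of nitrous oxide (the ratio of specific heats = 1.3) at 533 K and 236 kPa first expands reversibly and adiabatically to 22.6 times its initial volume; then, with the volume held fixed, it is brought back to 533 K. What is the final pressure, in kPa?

P₃ ≈ 10.4 kPa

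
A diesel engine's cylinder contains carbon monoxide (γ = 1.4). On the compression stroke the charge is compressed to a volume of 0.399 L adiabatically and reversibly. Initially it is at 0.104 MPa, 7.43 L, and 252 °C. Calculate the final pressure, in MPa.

P₂ ≈ 6.24 MPa

Since PV^γ is constant along a reversible adiabat, P₂ = P₁ (V₁/V₂)^γ.
P₂ = 0.104 × (7.43/0.399)^(1.4) = 6.238 MPa.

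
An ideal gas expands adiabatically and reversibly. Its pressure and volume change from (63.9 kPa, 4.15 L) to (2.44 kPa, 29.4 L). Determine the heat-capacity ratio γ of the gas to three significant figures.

γ ≈ 1.67

PV^γ = const ⇒ γ = ln(P₂/P₁) / ln(V₁/V₂).
γ = ln(2.44/63.9) / ln(4.15/29.4) = 1.668.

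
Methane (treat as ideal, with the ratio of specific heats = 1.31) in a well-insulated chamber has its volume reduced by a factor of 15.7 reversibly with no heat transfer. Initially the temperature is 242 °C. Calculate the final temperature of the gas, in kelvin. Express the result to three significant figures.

T₂ ≈ 1210 K

For a reversible adiabat TV^(γ−1) is constant, so T₂ = T₁ (V₁/V₂)^(γ−1).
T₁ = 242 °C = 515.1 K.
T₂ = 515.1 × 15.7^(0.31) = 1210 K.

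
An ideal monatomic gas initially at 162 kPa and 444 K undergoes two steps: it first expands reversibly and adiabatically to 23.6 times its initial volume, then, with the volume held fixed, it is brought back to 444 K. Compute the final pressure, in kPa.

For a monatomic ideal gas γ = 5/3.
Adiabatic step (PV^γ = const): P₂ = 162×(1/23.6)^(5/3) = 0.8343 kPa; T₂ = 444×(1/23.6)^(2/3) = 53.96 K.
Isochoric: P₃ = P₂(T₃/T₂) = 0.8343 × (444/53.96) = 6.864 kPa.

P₃ ≈ 6.86 kPa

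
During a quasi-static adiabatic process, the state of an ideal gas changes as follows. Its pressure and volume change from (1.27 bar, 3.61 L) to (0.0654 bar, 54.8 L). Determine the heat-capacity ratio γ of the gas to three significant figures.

γ ≈ 1.09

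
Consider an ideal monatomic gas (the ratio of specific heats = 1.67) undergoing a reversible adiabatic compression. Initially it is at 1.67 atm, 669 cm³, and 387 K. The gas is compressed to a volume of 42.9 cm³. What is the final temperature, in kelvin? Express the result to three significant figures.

T₂ ≈ 2440 K

For a reversible adiabat TV^(γ−1) is constant, so T₂ = T₁ (V₁/V₂)^(γ−1).
T₂ = 387 × (669/42.9)^(0.67) = 2438 K.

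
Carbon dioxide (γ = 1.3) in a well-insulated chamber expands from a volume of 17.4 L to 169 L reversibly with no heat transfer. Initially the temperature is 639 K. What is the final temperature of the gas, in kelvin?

T₂ ≈ 323 K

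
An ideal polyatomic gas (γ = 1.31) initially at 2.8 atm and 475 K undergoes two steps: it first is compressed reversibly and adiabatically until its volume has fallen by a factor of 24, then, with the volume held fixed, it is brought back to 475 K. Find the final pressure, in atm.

P₃ ≈ 67.2 atm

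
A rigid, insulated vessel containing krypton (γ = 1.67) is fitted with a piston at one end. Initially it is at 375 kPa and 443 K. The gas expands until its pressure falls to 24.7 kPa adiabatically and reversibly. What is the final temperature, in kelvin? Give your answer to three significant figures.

Adiabatic: T₂/T₁ = (P₂/P₁)^((γ−1)/γ).
T₂ = 443 × (24.7/375)^(0.401) = 148.7 K.

T₂ ≈ 149 K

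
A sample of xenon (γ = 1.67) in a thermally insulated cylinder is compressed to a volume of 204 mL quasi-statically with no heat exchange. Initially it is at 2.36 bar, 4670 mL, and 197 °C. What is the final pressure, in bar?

P₂ ≈ 440 bar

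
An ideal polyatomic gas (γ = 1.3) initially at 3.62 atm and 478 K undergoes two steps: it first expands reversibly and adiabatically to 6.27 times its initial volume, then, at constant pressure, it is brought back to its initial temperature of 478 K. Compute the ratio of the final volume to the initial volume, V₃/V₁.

V₃/V₁ ≈ 10.9

Adiabatic step: V₂/V₁ = 6.27; T₂ = T₁·(1/6.27)^(0.3) = 275.6 K.
Isobaric step: V₃/V₂ = T₃/T₂ = 478/275.6.
V₃/V₁ = (V₂/V₁)(V₃/V₂) = 6.27 × (478/275.6) = 10.88.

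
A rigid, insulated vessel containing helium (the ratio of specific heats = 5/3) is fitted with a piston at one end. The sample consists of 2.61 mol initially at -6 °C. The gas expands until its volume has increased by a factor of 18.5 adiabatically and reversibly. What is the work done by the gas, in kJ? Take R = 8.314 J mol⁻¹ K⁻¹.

W ≈ 7.45 kJ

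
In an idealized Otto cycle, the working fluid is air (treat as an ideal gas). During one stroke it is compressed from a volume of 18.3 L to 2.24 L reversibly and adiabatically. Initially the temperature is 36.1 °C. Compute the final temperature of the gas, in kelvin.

T₂ ≈ 716 K

Adiabatic: T₁V₁^(γ−1) = T₂V₂^(γ−1) ⇒ T₂ = T₁ (V₁/V₂)^(γ−1).
For a diatomic ideal gas γ = 7/5, so γ−1 = 2/5.
T₁ = 36.1 °C = 309.2 K.
T₂ = 309.2 × (18.3/2.24)^(2/5) = 716.5 K.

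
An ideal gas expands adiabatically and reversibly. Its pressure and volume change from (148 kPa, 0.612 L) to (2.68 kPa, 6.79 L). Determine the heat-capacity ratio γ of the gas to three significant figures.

γ ≈ 1.67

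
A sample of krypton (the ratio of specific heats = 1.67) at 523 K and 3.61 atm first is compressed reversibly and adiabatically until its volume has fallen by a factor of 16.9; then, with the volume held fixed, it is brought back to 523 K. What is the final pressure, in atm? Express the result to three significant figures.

Adiabatic step (PV^γ = const): P₂ = 3.61×16.9^(1.67) = 405.6 atm; T₂ = 523×16.9^(0.67) = 3477 K.
Isochoric: P₃ = P₂(T₃/T₂) = 405.6 × (523/3477) = 61.01 atm.

P₃ ≈ 61.0 atm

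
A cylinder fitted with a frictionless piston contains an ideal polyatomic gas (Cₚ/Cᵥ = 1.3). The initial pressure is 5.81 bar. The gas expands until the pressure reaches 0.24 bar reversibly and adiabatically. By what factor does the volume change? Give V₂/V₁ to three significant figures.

V₂/V₁ ≈ 11.6

From PV^γ = const, V₂/V₁ = (P₁/P₂)^(1/γ).
V₂/V₁ = (5.81/0.24)^(0.769) = 11.6.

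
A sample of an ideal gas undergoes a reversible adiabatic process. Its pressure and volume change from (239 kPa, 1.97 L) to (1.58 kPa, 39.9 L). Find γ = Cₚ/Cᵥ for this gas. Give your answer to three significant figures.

PV^γ = const ⇒ γ = ln(P₂/P₁) / ln(V₁/V₂).
γ = ln(1.58/239) / ln(1.97/39.9) = 1.668.

γ ≈ 1.67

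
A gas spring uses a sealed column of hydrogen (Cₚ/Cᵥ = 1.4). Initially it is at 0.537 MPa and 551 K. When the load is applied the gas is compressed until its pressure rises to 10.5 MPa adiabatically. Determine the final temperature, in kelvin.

T₂ ≈ 1290 K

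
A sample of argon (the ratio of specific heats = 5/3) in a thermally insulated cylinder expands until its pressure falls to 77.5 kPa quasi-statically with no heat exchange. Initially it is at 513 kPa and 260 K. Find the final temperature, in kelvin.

Along an adiabat T P^((1−γ)/γ) is constant, so T₂ = T₁ (P₂/P₁)^((γ−1)/γ).
T₂ = 260 × (77.5/513)^(2/5) = 122.1 K.

T₂ ≈ 122 K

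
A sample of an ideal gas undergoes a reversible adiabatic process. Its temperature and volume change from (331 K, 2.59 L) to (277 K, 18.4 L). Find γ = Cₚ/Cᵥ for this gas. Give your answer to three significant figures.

TV^(γ−1) = const ⇒ γ − 1 = ln(T₂/T₁) / ln(V₁/V₂).
γ = 1 + ln(277/331) / ln(2.59/18.4) = 1.091.

γ ≈ 1.09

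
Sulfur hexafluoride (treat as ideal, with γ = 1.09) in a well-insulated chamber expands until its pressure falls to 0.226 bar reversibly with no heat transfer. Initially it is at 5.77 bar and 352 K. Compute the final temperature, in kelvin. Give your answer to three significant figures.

T₂ ≈ 269 K

Adiabatic: T₂/T₁ = (P₂/P₁)^((γ−1)/γ).
T₂ = 352 × (0.226/5.77)^(0.0826) = 269.4 K.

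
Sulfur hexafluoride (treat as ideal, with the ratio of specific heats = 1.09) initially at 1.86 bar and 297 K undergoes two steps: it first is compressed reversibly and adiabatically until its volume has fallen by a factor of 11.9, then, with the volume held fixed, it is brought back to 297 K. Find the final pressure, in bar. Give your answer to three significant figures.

P₃ ≈ 22.1 bar

Adiabatic step (PV^γ = const): P₂ = 1.86×11.9^(1.09) = 27.66 bar; T₂ = 297×11.9^(0.09) = 371.2 K.
Isochoric: P₃ = P₂(T₃/T₂) = 27.66 × (297/371.2) = 22.13 bar.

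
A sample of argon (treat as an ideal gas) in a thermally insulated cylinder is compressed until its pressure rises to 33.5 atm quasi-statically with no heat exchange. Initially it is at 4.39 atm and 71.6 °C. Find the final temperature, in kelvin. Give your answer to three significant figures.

T₂ ≈ 777 K

Adiabatic: T₂/T₁ = (P₂/P₁)^((γ−1)/γ).
For a monatomic ideal gas γ = 5/3, so (γ−1)/γ = 2/5.
T₁ = 71.6 °C = 344.8 K.
T₂ = 344.8 × (33.5/4.39)^(2/5) = 777.2 K.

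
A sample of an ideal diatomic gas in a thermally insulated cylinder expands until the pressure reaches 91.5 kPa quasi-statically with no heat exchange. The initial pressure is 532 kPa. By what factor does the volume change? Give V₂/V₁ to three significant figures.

From PV^γ = const, V₂/V₁ = (P₁/P₂)^(1/γ).
For a diatomic ideal gas γ = 7/5.
V₂/V₁ = (532/91.5)^(5/7) = 3.516.

V₂/V₁ ≈ 3.52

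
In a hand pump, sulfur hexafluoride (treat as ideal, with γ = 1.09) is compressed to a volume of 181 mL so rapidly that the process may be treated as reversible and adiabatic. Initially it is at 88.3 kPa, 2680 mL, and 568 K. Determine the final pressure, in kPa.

P₂ ≈ 1670 kPa

Adiabatic: P₁V₁^γ = P₂V₂^γ ⇒ P₂ = P₁ (V₁/V₂)^γ.
P₂ = 88.3 × (2680/181)^(1.09) = 1666 kPa.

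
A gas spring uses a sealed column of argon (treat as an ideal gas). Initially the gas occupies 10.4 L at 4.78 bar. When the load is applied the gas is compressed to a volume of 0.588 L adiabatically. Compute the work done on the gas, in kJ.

γ = 5/3 for a monatomic ideal gas.
P₂ = P₁(V₁/V₂)^γ = 4.78×(10.4/0.588)^(5/3) = 573.9 bar.
For a reversible adiabat, W_by_gas = (P₁V₁ − P₂V₂)/(γ−1).
W_by = (478000×0.0104 − 5.739×10^7×0.000588) / (2/3) = -43160 J.
W_on_gas = −W_by = 43160 J.

W ≈ 43.2 kJ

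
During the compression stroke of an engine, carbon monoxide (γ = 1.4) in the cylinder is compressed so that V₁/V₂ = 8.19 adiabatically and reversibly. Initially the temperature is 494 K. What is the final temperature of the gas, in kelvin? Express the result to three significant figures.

For a reversible adiabat TV^(γ−1) is constant, so T₂ = T₁ (V₁/V₂)^(γ−1).
T₂ = 494 × 8.19^(0.4) = 1146 K.

T₂ ≈ 1150 K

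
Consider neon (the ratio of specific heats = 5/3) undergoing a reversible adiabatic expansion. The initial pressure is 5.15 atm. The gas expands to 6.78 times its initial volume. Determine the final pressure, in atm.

P₂ ≈ 0.212 atm

Adiabatic: P₁V₁^γ = P₂V₂^γ ⇒ P₂ = P₁ (V₁/V₂)^γ.
P₂ = 5.15 × (1/6.78)^(5/3) = 0.212 atm.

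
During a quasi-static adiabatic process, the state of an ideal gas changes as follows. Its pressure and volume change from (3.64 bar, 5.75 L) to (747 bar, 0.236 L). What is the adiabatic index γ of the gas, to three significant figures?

PV^γ = const ⇒ γ = ln(P₂/P₁) / ln(V₁/V₂).
γ = ln(747/3.64) / ln(5.75/0.236) = 1.667.

γ ≈ 1.67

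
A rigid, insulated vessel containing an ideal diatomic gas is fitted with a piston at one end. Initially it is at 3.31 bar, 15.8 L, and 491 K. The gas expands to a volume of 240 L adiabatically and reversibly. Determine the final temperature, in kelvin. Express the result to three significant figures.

T₂ ≈ 165 K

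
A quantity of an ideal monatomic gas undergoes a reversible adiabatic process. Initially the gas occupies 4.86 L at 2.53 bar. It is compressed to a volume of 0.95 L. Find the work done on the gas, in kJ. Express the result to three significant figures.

γ = 5/3 for a monatomic ideal gas.
P₂ = P₁(V₁/V₂)^γ = 2.53×(4.86/0.95)^(5/3) = 38.43 bar.
For a reversible adiabat, W_by_gas = (P₁V₁ − P₂V₂)/(γ−1).
W_by = (253000×0.00486 − 3.843×10^6×0.00095) / (2/3) = -3632 J.
W_on_gas = −W_by = 3632 J.

W ≈ 3.63 kJ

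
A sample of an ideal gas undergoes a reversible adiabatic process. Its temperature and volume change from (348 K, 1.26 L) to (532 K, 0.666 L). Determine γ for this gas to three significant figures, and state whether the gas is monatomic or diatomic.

γ ≈ 1.67; monatomic

TV^(γ−1) = const ⇒ γ − 1 = ln(T₂/T₁) / ln(V₁/V₂).
γ = 1 + ln(532/348) / ln(1.26/0.666) = 1.666.
γ ≈ 1.67 is close to 5/3, so the gas is monatomic.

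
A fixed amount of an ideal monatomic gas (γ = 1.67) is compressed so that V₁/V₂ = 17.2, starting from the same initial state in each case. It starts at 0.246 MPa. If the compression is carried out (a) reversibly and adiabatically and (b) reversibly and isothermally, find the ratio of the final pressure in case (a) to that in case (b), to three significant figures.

Isothermal: P_b = P₁(V₁/V₂) = 0.246×17.2.
Adiabatic: P_a = P₁(V₁/V₂)^γ = 0.246×17.2^(1.67).
P_a/P_b = (V₁/V₂)^(γ−1) = 17.2^(0.67) = 6.727.

P_adiabatic / P_isothermal ≈ 6.73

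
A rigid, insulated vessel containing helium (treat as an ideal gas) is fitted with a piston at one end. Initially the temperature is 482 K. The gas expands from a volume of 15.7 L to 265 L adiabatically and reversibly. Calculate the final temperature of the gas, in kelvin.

T₂ ≈ 73.3 K

For a reversible adiabat TV^(γ−1) is constant, so T₂ = T₁ (V₁/V₂)^(γ−1).
For a monatomic ideal gas γ = 5/3, so γ−1 = 2/3.
T₂ = 482 × (15.7/265)^(2/3) = 73.25 K.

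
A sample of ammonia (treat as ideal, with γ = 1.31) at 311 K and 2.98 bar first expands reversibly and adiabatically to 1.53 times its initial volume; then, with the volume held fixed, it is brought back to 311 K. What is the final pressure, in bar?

P₃ ≈ 1.95 bar

Adiabatic step (PV^γ = const): P₂ = 2.98×(1/1.53)^(1.31) = 1.707 bar; T₂ = 311×(1/1.53)^(0.31) = 272.6 K.
Isochoric: P₃ = P₂(T₃/T₂) = 1.707 × (311/272.6) = 1.948 bar.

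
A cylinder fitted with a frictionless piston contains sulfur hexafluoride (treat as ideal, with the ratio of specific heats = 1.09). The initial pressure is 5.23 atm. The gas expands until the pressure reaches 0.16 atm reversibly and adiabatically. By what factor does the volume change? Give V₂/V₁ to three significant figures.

From PV^γ = const, V₂/V₁ = (P₁/P₂)^(1/γ).
V₂/V₁ = (5.23/0.16)^(0.917) = 24.51.

V₂/V₁ ≈ 24.5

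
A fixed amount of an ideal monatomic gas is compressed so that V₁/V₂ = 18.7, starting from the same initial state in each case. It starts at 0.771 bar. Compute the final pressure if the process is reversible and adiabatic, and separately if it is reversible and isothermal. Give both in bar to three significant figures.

For a monatomic ideal gas γ = 5/3.
Isothermal: P₂ = P₁(V₁/V₂) = 0.771×18.7 = 14.42 bar.
Adiabatic: P₂ = P₁(V₁/V₂)^γ = 0.771×18.7^(5/3) = 101.6 bar.

adiabatic: 102 bar; isothermal: 14.4 bar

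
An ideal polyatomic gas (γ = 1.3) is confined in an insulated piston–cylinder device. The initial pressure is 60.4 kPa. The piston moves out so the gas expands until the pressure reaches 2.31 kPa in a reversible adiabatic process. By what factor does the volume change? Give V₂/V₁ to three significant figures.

From PV^γ = const, V₂/V₁ = (P₁/P₂)^(1/γ).
V₂/V₁ = (60.4/2.31)^(0.769) = 12.31.

V₂/V₁ ≈ 12.3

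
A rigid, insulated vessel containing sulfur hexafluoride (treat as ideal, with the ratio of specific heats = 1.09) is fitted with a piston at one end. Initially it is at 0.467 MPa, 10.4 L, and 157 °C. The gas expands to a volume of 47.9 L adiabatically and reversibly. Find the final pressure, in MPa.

Since PV^γ is constant along a reversible adiabat, P₂ = P₁ (V₁/V₂)^γ.
P₂ = 0.467 × (10.4/47.9)^(1.09) = 0.08837 MPa.

P₂ ≈ 0.0884 MPa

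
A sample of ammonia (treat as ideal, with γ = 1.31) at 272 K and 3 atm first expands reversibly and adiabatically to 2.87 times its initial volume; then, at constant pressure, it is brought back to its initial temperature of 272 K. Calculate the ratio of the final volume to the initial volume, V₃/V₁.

V₃/V₁ ≈ 3.98

Adiabatic step: V₂/V₁ = 2.87; T₂ = T₁·(1/2.87)^(0.31) = 196.2 K.
Isobaric step: V₃/V₂ = T₃/T₂ = 272/196.2.
V₃/V₁ = (V₂/V₁)(V₃/V₂) = 2.87 × (272/196.2) = 3.979.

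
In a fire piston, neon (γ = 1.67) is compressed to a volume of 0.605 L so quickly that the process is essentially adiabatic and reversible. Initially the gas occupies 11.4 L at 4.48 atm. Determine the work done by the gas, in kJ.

W ≈ -47.5 kJ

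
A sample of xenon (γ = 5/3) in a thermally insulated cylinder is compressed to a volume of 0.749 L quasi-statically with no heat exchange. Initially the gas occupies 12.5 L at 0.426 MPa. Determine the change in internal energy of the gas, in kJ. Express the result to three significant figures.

ΔU ≈ 44.2 kJ

P₂ = P₁(V₁/V₂)^γ = 0.426×(12.5/0.749)^(5/3) = 46.43 MPa.
For a reversible adiabat, W_by_gas = (P₁V₁ − P₂V₂)/(γ−1).
W_by = (426000×0.0125 − 4.643×10^7×0.000749) / (2/3) = -44180 J.
Q = 0 ⇒ ΔU = −W_by = 44180 J.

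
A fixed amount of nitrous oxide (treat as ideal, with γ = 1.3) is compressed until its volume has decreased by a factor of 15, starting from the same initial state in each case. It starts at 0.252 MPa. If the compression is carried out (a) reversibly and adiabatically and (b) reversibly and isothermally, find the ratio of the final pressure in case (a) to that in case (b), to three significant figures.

P_adiabatic / P_isothermal ≈ 2.25

Isothermal: P_b = P₁(V₁/V₂) = 0.252×15.
Adiabatic: P_a = P₁(V₁/V₂)^γ = 0.252×15^(1.3).
P_a/P_b = (V₁/V₂)^(γ−1) = 15^(0.3) = 2.253.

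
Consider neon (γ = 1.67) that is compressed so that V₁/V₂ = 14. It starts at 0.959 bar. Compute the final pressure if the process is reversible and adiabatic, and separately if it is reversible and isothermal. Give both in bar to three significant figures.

Isothermal: P₂ = P₁(V₁/V₂) = 0.959×14 = 13.43 bar.
Adiabatic: P₂ = P₁(V₁/V₂)^γ = 0.959×14^(1.67) = 78.68 bar.

adiabatic: 78.7 bar; isothermal: 13.4 bar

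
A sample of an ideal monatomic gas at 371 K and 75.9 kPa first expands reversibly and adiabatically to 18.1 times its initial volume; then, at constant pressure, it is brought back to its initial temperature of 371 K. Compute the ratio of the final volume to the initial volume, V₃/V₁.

V₃/V₁ ≈ 125

For a monatomic ideal gas γ = 5/3.
Adiabatic step: V₂/V₁ = 18.1; T₂ = T₁·(1/18.1)^(2/3) = 53.82 K.
Isobaric step: V₃/V₂ = T₃/T₂ = 371/53.82.
V₃/V₁ = (V₂/V₁)(V₃/V₂) = 18.1 × (371/53.82) = 124.8.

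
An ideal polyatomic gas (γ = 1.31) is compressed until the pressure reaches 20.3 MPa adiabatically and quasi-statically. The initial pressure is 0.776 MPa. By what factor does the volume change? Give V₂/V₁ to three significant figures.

V₂/V₁ ≈ 0.0828

From PV^γ = const, V₂/V₁ = (P₁/P₂)^(1/γ).
V₂/V₁ = (0.776/20.3)^(0.763) = 0.08276.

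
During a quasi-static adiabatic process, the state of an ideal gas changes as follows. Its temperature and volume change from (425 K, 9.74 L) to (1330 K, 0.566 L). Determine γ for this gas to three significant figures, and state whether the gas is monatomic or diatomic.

TV^(γ−1) = const ⇒ γ − 1 = ln(T₂/T₁) / ln(V₁/V₂).
γ = 1 + ln(1330/425) / ln(9.74/0.566) = 1.401.
γ ≈ 1.40 is close to 7/5, so the gas is diatomic.

γ ≈ 1.40; diatomic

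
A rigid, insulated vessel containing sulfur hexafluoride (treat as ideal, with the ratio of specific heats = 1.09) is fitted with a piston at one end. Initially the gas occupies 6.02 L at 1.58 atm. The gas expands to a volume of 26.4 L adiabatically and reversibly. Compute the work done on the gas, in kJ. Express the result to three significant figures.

P₂ = P₁(V₁/V₂)^γ = 1.58×(6.02/26.4)^(1.09) = 0.3154 atm.
For a reversible adiabat, W_by_gas = (P₁V₁ − P₂V₂)/(γ−1).
W_by = (160100×0.00602 − 31960×0.0264) / (0.09) = 1334 J.
W_on_gas = −W_by = -1334 J.

W ≈ -1.33 kJ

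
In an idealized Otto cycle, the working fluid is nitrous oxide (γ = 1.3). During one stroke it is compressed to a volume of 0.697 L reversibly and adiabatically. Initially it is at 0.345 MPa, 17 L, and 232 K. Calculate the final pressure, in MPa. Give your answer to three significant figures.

Adiabatic: P₁V₁^γ = P₂V₂^γ ⇒ P₂ = P₁ (V₁/V₂)^γ.
P₂ = 0.345 × (17/0.697)^(1.3) = 21.94 MPa.

P₂ ≈ 21.9 MPa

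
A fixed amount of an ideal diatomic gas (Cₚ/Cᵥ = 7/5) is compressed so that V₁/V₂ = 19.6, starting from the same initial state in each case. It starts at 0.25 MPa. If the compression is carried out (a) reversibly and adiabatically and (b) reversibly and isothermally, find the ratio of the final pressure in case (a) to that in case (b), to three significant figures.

P_adiabatic / P_isothermal ≈ 3.29

Isothermal: P_b = P₁(V₁/V₂) = 0.25×19.6.
Adiabatic: P_a = P₁(V₁/V₂)^γ = 0.25×19.6^(7/5).
P_a/P_b = (V₁/V₂)^(γ−1) = 19.6^(2/5) = 3.288.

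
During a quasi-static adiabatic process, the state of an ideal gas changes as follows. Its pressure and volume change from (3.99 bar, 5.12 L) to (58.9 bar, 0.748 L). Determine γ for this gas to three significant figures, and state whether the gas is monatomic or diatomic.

PV^γ = const ⇒ γ = ln(P₂/P₁) / ln(V₁/V₂).
γ = ln(58.9/3.99) / ln(5.12/0.748) = 1.4.
γ ≈ 1.40 is close to 7/5, so the gas is diatomic.

γ ≈ 1.40; diatomic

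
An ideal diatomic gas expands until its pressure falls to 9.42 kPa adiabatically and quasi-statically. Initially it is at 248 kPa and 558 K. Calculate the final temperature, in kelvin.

T₂ ≈ 219 K

Adiabatic: T₂/T₁ = (P₂/P₁)^((γ−1)/γ).
For a diatomic ideal gas γ = 7/5, so (γ−1)/γ = 2/7.
T₂ = 558 × (9.42/248)^(2/7) = 219.2 K.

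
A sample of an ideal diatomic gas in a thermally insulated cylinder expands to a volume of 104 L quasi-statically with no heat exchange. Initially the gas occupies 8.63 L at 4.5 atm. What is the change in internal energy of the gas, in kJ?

ΔU ≈ -6.20 kJ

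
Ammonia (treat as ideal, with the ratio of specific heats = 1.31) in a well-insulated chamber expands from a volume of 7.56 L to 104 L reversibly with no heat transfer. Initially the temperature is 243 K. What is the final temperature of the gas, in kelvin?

For a reversible adiabat TV^(γ−1) is constant, so T₂ = T₁ (V₁/V₂)^(γ−1).
T₂ = 243 × (7.56/104)^(0.31) = 107.8 K.

T₂ ≈ 108 K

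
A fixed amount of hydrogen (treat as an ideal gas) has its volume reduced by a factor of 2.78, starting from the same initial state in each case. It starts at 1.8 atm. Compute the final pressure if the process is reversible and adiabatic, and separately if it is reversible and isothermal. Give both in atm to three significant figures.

For a diatomic ideal gas γ = 7/5.
Isothermal: P₂ = P₁(V₁/V₂) = 1.8×2.78 = 5.004 atm.
Adiabatic: P₂ = P₁(V₁/V₂)^γ = 1.8×2.78^(7/5) = 7.532 atm.

adiabatic: 7.53 atm; isothermal: 5.00 atm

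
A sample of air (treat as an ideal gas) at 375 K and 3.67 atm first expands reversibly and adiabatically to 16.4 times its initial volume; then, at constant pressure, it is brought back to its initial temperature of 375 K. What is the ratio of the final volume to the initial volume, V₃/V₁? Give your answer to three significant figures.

V₃/V₁ ≈ 50.2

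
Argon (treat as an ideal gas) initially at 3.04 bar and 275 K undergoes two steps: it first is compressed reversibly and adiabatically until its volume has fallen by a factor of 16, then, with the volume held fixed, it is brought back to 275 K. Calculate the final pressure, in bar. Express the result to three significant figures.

For a monatomic ideal gas γ = 5/3.
Adiabatic step (PV^γ = const): P₂ = 3.04×16^(5/3) = 308.8 bar; T₂ = 275×16^(2/3) = 1746 K.
Isochoric: P₃ = P₂(T₃/T₂) = 308.8 × (275/1746) = 48.64 bar.

P₃ ≈ 48.6 bar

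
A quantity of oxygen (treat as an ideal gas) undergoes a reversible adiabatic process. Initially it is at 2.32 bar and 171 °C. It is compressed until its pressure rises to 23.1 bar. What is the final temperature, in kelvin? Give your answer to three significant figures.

Along an adiabat T P^((1−γ)/γ) is constant, so T₂ = T₁ (P₂/P₁)^((γ−1)/γ).
For a diatomic ideal gas γ = 7/5, so (γ−1)/γ = 2/7.
T₁ = 171 °C = 444.1 K.
T₂ = 444.1 × (23.1/2.32)^(2/7) = 856.5 K.

T₂ ≈ 856 K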